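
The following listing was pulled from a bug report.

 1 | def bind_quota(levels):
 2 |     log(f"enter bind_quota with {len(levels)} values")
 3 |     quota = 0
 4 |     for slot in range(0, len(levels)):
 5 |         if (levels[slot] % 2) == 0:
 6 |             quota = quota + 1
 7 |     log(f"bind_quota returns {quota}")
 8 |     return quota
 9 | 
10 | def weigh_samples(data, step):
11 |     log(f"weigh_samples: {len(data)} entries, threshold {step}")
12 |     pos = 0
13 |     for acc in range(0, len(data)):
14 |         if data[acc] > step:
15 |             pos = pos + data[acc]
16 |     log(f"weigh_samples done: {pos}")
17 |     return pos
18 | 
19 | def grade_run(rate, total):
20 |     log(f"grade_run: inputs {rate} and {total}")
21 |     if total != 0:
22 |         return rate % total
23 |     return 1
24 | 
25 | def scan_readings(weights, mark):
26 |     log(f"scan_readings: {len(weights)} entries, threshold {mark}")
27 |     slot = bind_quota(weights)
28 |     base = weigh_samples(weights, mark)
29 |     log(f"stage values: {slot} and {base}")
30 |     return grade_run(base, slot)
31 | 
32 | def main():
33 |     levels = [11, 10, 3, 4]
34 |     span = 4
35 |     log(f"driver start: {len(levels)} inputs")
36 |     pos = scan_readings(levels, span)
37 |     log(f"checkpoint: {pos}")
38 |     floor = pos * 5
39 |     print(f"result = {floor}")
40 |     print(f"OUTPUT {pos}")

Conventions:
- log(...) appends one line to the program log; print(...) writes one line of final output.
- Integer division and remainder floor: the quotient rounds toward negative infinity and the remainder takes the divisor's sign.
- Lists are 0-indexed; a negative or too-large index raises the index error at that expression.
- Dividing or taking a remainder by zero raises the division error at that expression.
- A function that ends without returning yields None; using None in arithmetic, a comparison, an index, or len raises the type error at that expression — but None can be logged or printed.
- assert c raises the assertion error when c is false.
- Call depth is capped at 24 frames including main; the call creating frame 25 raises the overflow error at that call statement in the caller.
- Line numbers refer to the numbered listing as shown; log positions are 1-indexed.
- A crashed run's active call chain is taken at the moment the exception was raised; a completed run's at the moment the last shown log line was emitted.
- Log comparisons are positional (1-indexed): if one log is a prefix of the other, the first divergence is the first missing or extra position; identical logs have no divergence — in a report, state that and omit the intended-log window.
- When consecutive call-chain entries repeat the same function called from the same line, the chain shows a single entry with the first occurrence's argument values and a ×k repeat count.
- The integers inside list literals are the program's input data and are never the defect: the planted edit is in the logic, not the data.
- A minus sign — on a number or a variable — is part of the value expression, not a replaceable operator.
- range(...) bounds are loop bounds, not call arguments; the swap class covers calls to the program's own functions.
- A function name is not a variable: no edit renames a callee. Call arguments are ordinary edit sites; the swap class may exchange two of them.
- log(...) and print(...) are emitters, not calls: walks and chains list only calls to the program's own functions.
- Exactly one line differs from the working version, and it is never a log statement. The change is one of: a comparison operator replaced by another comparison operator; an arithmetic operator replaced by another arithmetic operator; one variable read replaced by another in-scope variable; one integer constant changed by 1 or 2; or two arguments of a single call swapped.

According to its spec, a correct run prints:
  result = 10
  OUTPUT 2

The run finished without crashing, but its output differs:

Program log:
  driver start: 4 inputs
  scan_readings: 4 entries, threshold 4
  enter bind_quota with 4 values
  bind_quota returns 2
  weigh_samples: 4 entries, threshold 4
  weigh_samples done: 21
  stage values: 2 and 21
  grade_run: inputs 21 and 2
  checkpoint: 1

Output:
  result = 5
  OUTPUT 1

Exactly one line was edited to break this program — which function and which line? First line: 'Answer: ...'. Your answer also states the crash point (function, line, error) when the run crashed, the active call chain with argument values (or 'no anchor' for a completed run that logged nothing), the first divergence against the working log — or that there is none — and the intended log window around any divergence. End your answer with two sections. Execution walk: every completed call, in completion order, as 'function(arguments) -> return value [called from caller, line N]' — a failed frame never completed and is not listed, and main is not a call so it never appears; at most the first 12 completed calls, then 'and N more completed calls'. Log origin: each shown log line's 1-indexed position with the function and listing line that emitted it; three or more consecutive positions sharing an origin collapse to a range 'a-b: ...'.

Answer: the defect is in scan_readings at line 30.
Core observation: Log line 8 is where behavior first shows: 'grade_run: inputs 21 and 2' appears instead of 'grade_run: inputs 2 and 21'.
Call chain: main.
First divergence: position 8 — the shown line 'grade_run: inputs 21 and 2' should read 'grade_run: inputs 2 and 21'.
Intended log window:
  6: weigh_samples done: 21
  7: stage values: 2 and 21
  8: grade_run: inputs 2 and 21
  9: checkpoint: 2
Execution walk:
  bind_quota([11, 10, 3, 4]) -> 2  [called from scan_readings, line 27]
  weigh_samples([11, 10, 3, 4], 4) -> 21  [called from scan_readings, line 28]
  grade_run(21, 2) -> 1  [called from scan_readings, line 30]
  scan_readings([11, 10, 3, 4], 4) -> 1  [called from main, line 36]
Origin of each log line:
  1: emitted by main (line 35)
  2: emitted by scan_readings (line 26)
  3: emitted by bind_quota (line 2)
  4: emitted by bind_quota (line 7)
  5: emitted by weigh_samples (line 11)
  6: emitted by weigh_samples (line 16)
  7: emitted by scan_readings (line 29)
  8: emitted by grade_run (line 20)
  9: emitted by main (line 37)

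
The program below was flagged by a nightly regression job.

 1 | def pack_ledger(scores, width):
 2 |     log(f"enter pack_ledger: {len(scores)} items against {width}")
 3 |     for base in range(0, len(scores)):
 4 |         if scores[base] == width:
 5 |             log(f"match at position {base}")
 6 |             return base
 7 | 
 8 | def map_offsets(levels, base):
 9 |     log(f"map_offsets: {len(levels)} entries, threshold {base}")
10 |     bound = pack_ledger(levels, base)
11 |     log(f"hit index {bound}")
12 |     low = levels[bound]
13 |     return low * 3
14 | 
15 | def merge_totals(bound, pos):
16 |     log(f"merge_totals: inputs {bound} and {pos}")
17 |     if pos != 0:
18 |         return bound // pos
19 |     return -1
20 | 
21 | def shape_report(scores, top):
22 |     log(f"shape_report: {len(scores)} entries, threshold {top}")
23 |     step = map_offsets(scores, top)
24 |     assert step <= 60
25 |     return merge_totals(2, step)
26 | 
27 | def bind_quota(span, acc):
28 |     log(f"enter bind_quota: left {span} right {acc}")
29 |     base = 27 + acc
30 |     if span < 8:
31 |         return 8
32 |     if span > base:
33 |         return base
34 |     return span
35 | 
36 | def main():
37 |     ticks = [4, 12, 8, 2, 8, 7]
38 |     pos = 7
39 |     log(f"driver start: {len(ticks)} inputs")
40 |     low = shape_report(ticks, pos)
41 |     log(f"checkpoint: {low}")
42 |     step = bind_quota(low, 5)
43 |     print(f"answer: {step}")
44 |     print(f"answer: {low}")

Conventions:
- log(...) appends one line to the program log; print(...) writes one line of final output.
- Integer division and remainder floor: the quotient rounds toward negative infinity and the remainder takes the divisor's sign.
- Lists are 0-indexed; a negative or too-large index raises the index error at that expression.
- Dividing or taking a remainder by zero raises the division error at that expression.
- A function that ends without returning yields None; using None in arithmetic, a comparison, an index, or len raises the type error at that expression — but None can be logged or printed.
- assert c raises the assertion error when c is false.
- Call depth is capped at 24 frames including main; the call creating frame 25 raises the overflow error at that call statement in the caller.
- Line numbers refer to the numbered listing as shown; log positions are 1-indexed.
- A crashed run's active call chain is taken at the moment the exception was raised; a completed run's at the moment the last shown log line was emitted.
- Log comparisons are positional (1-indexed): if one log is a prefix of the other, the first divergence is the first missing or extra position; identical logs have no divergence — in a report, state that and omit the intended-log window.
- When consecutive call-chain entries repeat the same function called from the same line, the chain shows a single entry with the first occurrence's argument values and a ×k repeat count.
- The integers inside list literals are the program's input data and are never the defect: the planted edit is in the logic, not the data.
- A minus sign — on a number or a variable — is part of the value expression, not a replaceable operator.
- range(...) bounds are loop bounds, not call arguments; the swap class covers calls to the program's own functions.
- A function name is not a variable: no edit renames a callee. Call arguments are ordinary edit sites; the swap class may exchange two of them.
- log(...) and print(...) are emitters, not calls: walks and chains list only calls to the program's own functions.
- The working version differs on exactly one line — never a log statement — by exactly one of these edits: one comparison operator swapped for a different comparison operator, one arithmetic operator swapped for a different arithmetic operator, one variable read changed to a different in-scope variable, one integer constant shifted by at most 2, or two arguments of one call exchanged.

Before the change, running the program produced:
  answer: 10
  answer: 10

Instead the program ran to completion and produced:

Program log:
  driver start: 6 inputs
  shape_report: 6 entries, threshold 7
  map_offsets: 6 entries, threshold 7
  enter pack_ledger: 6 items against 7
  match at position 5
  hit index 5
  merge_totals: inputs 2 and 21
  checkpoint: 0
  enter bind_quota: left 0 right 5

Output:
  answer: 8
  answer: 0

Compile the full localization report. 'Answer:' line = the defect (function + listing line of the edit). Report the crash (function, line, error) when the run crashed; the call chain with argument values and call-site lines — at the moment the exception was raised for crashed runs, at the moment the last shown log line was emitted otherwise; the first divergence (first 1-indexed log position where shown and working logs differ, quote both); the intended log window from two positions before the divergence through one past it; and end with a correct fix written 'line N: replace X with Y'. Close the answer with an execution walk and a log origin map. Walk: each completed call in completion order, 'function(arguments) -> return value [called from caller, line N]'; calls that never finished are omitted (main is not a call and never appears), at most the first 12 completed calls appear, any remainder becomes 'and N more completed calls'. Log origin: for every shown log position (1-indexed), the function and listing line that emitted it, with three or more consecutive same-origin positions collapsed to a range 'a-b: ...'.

Answer: the defect is in shape_report at line 25.
The tell: Everything matches until log position 7, which reads 'merge_totals: inputs 2 and 21' in place of 'merge_totals: inputs 21 and 2'.
Call chain: main -> bind_quota(0, 5) (called at line 42).
First divergence: position 7 — the shown line 'merge_totals: inputs 2 and 21' should read 'merge_totals: inputs 21 and 2'.
Intended log window:
  5: match at position 5
  6: hit index 5
  7: merge_totals: inputs 21 and 2
  8: checkpoint: 10
Execution walk:
  pack_ledger([4, 12, 8, 2, 8, 7], 7) -> 5  [called from map_offsets, line 10]
  map_offsets([4, 12, 8, 2, 8, 7], 7) -> 21  [called from shape_report, line 23]
  merge_totals(2, 21) -> 0  [called from shape_report, line 25]
  shape_report([4, 12, 8, 2, 8, 7], 7) -> 0  [called from main, line 40]
  bind_quota(0, 5) -> 8  [called from main, line 42]
Log origins:
  1: logged in main at line 39
  2: logged in shape_report at line 22
  3: logged in map_offsets at line 9
  4: logged in pack_ledger at line 2
  5: logged in pack_ledger at line 5
  6: logged in map_offsets at line 11
  7: logged in merge_totals at line 16
  8: logged in main at line 41
  9: logged in bind_quota at line 28
A correct fix: line 25: replace `merge_totals(2, step)` with `merge_totals(step, 2)`.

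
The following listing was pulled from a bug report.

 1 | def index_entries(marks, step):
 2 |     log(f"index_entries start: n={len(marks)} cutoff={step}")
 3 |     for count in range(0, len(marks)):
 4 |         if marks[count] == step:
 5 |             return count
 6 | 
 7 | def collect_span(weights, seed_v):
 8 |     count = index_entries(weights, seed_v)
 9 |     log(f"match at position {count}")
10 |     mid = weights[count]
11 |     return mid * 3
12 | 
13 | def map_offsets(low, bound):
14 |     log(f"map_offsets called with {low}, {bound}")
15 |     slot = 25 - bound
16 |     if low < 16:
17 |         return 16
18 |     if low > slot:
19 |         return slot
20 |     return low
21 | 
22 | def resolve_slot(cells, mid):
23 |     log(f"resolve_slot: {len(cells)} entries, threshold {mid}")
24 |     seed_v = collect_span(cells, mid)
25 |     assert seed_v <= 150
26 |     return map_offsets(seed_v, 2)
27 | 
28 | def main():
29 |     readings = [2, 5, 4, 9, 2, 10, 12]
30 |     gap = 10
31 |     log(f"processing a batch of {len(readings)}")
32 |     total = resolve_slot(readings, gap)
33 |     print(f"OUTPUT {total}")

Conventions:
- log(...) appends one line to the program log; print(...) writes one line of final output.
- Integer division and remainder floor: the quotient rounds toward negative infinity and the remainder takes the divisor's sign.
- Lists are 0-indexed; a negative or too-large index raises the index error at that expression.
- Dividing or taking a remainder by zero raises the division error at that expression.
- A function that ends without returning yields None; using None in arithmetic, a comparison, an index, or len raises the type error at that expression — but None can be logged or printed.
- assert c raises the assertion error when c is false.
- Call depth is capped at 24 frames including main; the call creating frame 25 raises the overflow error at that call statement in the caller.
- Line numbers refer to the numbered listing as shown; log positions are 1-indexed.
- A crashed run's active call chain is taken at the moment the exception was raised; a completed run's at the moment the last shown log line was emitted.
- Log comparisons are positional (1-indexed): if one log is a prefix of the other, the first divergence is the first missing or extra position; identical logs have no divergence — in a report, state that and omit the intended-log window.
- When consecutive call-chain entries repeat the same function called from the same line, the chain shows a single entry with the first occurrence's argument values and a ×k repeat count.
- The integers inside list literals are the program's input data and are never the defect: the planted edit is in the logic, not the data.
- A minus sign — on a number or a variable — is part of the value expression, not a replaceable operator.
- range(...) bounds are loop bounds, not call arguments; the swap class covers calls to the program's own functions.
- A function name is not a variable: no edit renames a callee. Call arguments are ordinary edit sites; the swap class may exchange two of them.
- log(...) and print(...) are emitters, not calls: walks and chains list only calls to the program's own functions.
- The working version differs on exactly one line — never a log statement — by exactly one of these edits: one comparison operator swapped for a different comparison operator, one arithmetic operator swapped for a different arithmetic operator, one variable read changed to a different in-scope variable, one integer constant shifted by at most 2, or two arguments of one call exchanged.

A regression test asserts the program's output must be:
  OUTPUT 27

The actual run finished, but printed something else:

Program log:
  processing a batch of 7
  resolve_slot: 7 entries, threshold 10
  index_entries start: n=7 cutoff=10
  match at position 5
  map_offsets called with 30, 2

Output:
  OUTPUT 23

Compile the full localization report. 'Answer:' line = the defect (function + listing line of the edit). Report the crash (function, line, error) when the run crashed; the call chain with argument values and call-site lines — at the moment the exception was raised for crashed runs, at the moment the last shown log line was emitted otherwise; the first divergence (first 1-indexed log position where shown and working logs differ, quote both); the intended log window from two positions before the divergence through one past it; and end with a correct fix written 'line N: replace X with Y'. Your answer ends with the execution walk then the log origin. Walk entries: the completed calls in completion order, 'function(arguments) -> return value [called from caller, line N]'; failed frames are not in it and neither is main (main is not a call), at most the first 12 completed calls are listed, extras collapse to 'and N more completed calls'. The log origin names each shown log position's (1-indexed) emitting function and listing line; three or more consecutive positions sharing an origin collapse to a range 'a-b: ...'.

Answer: the defect is in map_offsets at line 15.
The tell: Nothing in the log betrays the bug — only the output does.
Call chain: main -> resolve_slot([2, 5, 4, 9, 2, 10, 12], 10) (called at line 32) -> map_offsets(30, 2) (called at line 26).
First divergence: there is none — every log position agrees.
Execution walk:
  index_entries([2, 5, 4, 9, 2, 10, 12], 10) -> 5  [called from collect_span, line 8]
  collect_span([2, 5, 4, 9, 2, 10, 12], 10) -> 30  [called from resolve_slot, line 24]
  map_offsets(30, 2) -> 23  [called from resolve_slot, line 26]
  resolve_slot([2, 5, 4, 9, 2, 10, 12], 10) -> 23  [called from main, line 32]
Log line origins:
  1: logged in main at line 31
  2: logged in resolve_slot at line 23
  3: logged in index_entries at line 2
  4: logged in collect_span at line 9
  5: logged in map_offsets at line 14
A correct fix: line 15: replace `-` with `+`.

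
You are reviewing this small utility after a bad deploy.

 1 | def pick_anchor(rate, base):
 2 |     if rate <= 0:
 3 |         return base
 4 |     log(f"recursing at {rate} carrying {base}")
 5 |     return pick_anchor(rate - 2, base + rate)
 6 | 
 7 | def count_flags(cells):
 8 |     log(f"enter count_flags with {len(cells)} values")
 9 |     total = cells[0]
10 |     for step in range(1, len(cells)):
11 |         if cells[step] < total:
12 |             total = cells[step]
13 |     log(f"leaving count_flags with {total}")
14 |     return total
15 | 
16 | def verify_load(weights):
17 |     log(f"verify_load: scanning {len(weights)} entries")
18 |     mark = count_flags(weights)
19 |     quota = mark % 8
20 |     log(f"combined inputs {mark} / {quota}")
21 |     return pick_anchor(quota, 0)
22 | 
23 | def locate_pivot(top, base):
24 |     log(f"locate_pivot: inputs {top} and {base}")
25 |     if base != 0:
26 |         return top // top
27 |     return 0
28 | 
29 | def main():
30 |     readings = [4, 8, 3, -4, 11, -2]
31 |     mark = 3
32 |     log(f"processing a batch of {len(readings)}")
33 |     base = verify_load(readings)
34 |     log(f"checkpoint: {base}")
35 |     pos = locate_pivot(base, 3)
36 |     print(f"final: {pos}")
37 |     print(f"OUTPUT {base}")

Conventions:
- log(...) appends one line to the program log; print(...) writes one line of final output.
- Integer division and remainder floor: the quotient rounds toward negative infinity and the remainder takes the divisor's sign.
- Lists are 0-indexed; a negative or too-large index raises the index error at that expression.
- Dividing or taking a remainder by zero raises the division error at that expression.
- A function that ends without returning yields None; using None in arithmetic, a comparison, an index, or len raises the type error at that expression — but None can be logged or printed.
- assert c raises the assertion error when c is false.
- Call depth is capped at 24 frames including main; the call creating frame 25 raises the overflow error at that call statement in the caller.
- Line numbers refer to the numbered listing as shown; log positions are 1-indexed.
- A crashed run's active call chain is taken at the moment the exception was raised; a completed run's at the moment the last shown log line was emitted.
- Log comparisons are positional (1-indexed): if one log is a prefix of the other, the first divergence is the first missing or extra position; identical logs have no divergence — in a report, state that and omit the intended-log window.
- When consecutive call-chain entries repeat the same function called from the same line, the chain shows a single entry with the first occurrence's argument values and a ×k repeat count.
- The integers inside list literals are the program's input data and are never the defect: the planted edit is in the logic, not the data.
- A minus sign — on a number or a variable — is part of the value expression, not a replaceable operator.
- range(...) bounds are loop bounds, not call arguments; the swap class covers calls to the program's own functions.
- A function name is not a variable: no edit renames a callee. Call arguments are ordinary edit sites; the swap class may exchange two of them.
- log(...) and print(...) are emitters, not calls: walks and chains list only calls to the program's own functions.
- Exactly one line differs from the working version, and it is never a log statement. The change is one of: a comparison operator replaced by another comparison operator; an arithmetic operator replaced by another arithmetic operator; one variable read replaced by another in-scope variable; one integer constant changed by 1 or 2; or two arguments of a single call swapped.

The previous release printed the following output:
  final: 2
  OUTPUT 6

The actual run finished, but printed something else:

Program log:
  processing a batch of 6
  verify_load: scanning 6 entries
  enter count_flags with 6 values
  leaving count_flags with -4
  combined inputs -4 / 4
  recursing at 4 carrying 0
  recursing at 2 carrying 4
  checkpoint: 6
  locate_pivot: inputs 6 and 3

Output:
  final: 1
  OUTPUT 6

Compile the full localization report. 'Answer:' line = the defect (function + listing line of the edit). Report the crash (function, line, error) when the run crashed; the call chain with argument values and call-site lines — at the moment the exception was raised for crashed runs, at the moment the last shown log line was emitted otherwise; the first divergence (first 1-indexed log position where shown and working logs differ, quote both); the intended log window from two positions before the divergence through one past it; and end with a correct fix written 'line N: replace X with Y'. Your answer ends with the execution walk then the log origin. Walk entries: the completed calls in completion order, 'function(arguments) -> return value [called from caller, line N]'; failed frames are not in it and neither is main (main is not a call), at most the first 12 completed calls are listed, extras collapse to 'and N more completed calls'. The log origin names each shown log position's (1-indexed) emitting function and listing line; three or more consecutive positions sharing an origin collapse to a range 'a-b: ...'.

Answer: the defect is in locate_pivot at line 26.
Key observation: Log streams are identical — the defect surfaces only in the printed output.
Call chain: main -> locate_pivot(6, 3) (called at line 35).
First divergence: none; the two logs match at every position.
Execution walk:
  count_flags([4, 8, 3, -4, 11, -2]) -> -4  [called from verify_load, line 18]
  pick_anchor(0, 6) -> 6  [called from pick_anchor, line 5]
  pick_anchor(2, 4) -> 6  [called from pick_anchor, line 5]
  pick_anchor(4, 0) -> 6  [called from verify_load, line 21]
  verify_load([4, 8, 3, -4, 11, -2]) -> 6  [called from main, line 33]
  locate_pivot(6, 3) -> 1  [called from main, line 35]
Log origin:
  1: emitted by main (line 32)
  2: emitted by verify_load (line 17)
  3: emitted by count_flags (line 8)
  4: emitted by count_flags (line 13)
  5: emitted by verify_load (line 20)
  6: emitted by pick_anchor (line 4)
  7: emitted by pick_anchor (line 4)
  8: emitted by main (line 34)
  9: emitted by locate_pivot (line 24)
A correct fix: line 26: replace `top // top` with `top // base`.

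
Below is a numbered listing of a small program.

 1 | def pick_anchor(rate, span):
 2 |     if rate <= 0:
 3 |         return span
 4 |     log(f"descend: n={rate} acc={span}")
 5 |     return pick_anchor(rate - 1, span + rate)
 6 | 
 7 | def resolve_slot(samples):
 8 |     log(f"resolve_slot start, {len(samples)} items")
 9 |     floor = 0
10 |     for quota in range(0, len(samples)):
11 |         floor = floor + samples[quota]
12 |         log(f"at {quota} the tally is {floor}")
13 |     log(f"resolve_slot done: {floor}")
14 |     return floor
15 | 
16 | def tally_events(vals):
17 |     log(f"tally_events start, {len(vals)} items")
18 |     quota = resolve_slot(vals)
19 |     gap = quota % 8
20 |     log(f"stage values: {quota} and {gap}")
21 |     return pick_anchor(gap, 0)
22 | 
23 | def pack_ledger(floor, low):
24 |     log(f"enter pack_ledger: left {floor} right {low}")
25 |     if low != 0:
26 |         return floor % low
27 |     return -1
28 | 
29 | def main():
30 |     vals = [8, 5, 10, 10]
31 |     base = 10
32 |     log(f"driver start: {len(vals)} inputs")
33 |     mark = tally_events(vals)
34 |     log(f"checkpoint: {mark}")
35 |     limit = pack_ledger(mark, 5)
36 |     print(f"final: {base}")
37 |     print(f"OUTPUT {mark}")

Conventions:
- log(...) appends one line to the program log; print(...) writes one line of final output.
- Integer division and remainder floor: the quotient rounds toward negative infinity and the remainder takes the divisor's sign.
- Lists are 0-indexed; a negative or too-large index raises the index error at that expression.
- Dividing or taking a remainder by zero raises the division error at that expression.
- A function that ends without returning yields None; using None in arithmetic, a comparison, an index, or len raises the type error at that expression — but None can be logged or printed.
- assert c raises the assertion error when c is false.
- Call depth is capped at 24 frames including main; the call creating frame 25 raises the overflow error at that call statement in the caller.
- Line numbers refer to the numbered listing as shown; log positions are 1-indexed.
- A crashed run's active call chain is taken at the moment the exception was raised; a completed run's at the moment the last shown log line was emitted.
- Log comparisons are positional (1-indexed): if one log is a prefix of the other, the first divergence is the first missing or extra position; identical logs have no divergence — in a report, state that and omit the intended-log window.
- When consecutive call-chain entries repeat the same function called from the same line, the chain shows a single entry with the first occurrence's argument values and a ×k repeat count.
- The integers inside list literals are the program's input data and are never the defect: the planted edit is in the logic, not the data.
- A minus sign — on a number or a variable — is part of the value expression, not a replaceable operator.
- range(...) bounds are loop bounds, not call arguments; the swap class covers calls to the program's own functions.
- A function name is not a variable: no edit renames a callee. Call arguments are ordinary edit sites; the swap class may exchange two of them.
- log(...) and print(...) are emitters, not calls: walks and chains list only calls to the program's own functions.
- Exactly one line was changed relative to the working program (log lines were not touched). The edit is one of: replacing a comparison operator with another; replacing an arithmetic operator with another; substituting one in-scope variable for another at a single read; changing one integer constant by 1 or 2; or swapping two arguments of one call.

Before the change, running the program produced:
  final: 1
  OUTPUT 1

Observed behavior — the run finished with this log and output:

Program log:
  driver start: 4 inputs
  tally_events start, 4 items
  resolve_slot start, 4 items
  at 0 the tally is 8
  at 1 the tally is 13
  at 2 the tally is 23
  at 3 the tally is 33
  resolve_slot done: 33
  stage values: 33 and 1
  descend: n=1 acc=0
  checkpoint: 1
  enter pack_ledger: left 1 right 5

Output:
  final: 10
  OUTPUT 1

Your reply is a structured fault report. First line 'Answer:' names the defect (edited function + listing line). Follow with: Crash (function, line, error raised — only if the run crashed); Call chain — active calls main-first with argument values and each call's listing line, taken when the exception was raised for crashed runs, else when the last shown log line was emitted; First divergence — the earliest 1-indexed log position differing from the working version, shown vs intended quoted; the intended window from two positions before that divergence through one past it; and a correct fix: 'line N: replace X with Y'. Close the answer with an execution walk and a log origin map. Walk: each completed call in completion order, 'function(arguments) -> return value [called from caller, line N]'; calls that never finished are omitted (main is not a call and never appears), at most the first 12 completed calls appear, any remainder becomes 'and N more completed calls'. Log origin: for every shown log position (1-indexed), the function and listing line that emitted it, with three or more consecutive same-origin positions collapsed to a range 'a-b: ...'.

Answer: the defect is in main at line 36.
Key observation: Every logged value matches the working version; the printed result is what differs.
Call chain: main -> pack_ledger(1, 5) (called at line 35).
First divergence: none (the log streams are identical).
Execution walk:
  resolve_slot([8, 5, 10, 10]) -> 33  [called from tally_events, line 18]
  pick_anchor(0, 1) -> 1  [called from pick_anchor, line 5]
  pick_anchor(1, 0) -> 1  [called from tally_events, line 21]
  tally_events([8, 5, 10, 10]) -> 1  [called from main, line 33]
  pack_ledger(1, 5) -> 1  [called from main, line 35]
Log origin:
  1: emitted by main (line 32)
  2: emitted by tally_events (line 17)
  3: emitted by resolve_slot (line 8)
  4-7: emitted by resolve_slot (line 12)
  8: emitted by resolve_slot (line 13)
  9: emitted by tally_events (line 20)
  10: emitted by pick_anchor (line 4)
  11: emitted by main (line 34)
  12: emitted by pack_ledger (line 24)
A correct fix: line 36: replace `base` with `limit`.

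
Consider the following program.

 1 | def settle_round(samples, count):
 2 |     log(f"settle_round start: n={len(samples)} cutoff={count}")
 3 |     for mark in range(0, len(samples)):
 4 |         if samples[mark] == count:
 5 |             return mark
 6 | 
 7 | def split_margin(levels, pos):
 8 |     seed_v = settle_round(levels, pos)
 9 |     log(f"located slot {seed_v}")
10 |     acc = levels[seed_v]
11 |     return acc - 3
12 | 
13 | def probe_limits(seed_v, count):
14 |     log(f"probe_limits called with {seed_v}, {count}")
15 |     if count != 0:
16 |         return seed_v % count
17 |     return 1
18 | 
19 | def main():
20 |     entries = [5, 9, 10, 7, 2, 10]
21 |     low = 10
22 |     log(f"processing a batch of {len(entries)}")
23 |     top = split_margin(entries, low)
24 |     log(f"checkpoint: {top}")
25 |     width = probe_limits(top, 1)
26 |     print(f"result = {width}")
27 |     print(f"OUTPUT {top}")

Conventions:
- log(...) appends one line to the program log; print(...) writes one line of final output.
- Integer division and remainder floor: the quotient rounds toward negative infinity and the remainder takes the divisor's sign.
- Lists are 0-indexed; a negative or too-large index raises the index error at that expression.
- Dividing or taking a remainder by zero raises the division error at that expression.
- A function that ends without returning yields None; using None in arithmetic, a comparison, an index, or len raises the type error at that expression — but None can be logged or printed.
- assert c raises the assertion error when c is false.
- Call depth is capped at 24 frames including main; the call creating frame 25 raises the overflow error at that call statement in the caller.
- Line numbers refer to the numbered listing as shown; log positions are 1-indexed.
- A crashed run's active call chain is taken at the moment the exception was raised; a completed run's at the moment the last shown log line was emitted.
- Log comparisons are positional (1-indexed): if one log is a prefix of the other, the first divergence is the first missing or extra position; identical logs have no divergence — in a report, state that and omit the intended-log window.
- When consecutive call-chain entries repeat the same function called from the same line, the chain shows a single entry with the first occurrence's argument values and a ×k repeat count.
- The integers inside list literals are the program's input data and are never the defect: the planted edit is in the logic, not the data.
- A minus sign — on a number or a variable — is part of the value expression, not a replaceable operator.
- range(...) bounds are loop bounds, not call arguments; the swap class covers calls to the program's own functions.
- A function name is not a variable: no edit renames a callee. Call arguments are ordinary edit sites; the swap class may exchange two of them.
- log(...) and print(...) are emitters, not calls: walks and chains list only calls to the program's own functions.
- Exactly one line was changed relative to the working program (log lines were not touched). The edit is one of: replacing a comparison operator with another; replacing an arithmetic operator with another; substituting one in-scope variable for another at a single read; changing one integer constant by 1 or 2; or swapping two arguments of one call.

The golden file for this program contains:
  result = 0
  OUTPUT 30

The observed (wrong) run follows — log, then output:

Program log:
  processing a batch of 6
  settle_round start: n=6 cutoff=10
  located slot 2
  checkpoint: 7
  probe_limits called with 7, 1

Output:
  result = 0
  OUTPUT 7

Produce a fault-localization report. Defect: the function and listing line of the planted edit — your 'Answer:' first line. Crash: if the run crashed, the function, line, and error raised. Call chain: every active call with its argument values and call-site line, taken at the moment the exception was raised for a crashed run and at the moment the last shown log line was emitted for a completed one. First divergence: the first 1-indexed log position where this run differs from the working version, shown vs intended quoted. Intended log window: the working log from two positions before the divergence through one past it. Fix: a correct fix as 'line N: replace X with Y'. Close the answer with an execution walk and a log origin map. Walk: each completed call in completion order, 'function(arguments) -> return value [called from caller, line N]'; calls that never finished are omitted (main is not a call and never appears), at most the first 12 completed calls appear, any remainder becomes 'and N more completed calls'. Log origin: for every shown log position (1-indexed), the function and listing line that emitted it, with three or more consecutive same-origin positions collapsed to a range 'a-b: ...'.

Answer: the defect is in split_margin at line 11.
Key observation: The log first diverges at position 4: the faulty run prints 'checkpoint: 7' where the working version prints 'checkpoint: 30'.
Call chain: main -> probe_limits(7, 1) (called at line 25).
First divergence: at position 4 the run shows 'checkpoint: 7' where the working version logs 'checkpoint: 30'.
Intended log window:
  2: settle_round start: n=6 cutoff=10
  3: located slot 2
  4: checkpoint: 30
  5: probe_limits called with 30, 1
Execution walk:
  settle_round([5, 9, 10, 7, 2, 10], 10) -> 2  [called from split_margin, line 8]
  split_margin([5, 9, 10, 7, 2, 10], 10) -> 7  [called from main, line 23]
  probe_limits(7, 1) -> 0  [called from main, line 25]
Log origin:
  1: logged in main at line 22
  2: logged in settle_round at line 2
  3: logged in split_margin at line 9
  4: logged in main at line 24
  5: logged in probe_limits at line 14
A correct fix: line 11: replace `-` with `*`.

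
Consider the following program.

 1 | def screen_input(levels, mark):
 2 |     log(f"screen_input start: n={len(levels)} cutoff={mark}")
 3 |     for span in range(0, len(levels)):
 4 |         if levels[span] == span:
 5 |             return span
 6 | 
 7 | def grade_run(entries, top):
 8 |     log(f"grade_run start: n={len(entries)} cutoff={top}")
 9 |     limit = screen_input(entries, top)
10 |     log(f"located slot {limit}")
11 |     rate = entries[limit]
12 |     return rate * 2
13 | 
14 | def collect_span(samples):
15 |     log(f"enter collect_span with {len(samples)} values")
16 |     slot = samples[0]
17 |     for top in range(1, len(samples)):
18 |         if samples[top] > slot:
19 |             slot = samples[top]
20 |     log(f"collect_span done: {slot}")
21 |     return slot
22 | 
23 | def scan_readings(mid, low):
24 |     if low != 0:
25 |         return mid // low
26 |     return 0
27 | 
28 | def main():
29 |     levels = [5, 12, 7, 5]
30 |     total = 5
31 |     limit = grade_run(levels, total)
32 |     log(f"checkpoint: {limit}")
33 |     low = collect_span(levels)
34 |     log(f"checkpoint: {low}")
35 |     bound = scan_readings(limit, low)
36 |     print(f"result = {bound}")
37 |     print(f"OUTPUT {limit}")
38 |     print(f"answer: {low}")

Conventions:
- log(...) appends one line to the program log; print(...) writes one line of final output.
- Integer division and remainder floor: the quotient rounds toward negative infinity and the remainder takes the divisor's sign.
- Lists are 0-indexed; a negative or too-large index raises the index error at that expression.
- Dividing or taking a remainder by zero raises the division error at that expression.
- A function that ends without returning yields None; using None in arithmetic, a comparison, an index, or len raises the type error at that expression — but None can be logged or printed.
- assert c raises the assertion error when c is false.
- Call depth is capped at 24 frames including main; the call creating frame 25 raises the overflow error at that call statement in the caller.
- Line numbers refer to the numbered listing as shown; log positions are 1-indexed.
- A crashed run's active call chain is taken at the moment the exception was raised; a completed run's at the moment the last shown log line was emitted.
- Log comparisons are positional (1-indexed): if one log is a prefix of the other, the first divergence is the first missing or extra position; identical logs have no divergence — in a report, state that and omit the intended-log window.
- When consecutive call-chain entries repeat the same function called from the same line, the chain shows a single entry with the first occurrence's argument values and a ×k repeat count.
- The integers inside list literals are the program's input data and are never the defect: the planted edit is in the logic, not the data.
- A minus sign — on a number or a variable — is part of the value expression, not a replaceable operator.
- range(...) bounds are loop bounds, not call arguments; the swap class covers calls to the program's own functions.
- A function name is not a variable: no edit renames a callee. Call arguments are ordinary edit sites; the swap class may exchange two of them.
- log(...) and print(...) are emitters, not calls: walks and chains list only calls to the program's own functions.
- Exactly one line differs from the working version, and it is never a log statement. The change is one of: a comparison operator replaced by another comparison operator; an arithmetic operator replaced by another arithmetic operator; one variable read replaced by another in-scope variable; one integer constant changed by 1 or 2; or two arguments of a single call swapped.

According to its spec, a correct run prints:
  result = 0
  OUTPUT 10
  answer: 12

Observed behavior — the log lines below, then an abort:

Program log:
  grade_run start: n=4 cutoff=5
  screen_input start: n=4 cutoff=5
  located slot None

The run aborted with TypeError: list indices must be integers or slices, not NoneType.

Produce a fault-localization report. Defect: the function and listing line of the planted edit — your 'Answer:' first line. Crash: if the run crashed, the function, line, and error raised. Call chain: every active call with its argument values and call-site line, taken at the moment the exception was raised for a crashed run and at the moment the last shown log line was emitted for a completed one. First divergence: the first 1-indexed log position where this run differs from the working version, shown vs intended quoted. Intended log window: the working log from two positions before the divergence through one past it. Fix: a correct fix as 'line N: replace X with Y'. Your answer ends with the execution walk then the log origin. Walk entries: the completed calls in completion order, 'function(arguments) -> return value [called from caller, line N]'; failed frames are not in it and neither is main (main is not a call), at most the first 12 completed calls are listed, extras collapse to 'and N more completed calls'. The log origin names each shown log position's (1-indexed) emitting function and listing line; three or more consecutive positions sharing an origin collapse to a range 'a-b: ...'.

Answer: the defect is in screen_input at line 4.
Key observation: The log first diverges at position 3: the faulty run prints 'located slot None' where the working version prints 'located slot 0'.
Crash: grade_run, line 11, TypeError.
Call chain: main -> grade_run([5, 12, 7, 5], 5) (called at line 31).
First divergence: position 3; shown 'located slot None' vs intended 'located slot 0'.
Intended log window:
  1: grade_run start: n=4 cutoff=5
  2: screen_input start: n=4 cutoff=5
  3: located slot 0
  4: checkpoint: 10
Execution walk:
  screen_input([5, 12, 7, 5], 5) -> None  [called from grade_run, line 9]
Log line origins:
  1: emitted by grade_run (line 8)
  2: emitted by screen_input (line 2)
  3: emitted by grade_run (line 10)
A correct fix: line 4: replace `levels[span] == span` with `levels[span] == mark`.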